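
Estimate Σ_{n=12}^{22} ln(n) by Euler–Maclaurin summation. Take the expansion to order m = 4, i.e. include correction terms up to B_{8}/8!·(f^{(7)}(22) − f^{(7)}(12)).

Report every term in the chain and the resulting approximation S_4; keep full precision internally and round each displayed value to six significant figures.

∫_12^22 ln(x) dx evaluates to 28.1841.
Endpoint term: (f(12) + f(22))/2 = (2.48491 + 3.09104)/2 = 2.78797.
Running total after boundary: 30.9720.
Order-1 term: 1/12 · (0.0454545 − 0.0833333) = -0.00315657.
Partial sum through k=1: 30.9689.
Order-2 term: −1/720 · (0.000187829 − 0.00115741) = 1.34664e-06.
Partial sum through k=2: 30.9689.
Order-3 term: 1/30240 · (4.65691e-06 − 9.64506e-05) = -3.03551e-09.
Partial sum through k=3: 30.9689.
Order-4 term: −1/1209600 · (2.88651e-07 − 2.00939e-05) = 1.63734e-11.

S_4 ≈ 30.9689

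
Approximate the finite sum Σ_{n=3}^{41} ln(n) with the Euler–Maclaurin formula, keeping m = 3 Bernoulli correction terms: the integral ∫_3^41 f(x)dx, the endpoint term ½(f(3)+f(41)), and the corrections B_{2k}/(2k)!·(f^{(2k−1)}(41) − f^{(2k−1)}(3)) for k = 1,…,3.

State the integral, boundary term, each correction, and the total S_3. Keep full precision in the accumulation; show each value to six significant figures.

S_3 ≈ 113.341

∫_3^41 ln(x) dx evaluates to 110.961.
½[f(3) + f(41)] = ½[1.09861 + 3.71357] = 2.40609.
So far: 113.367.
Correction k=1: B_{2}/2! · (f^{(1)}(41) − f^{(1)}(3)) = 1/12 · (0.0243902 − 0.333333) = -0.0257453.
After k=1: 113.341.
Correction k=2: B_{4}/4! · (f^{(3)}(41) − f^{(3)}(3)) = −1/720 · (2.90187e-05 − 0.0740741) = 0.000102840.
After k=2: 113.341.
Correction k=3: B_{6}/6! · (f^{(5)}(41) − f^{(5)}(3)) = 1/30240 · (2.07153e-07 − 0.0987654) = -3.26605e-06.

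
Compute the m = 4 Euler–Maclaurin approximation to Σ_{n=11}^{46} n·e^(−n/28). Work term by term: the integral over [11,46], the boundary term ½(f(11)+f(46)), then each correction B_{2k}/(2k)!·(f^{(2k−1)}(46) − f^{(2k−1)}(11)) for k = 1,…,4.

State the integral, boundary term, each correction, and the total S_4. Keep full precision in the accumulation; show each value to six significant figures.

S_4 ≈ 344.574

∫_11^46 x·e^(−x/28) dx evaluates to 336.457.
Endpoint term: (f(11) + f(46))/2 = (7.42638 + 8.89762)/2 = 8.16200.
Running total after boundary: 344.619.
Order-1 term: 1/12 · (-0.124346 − 0.409897) = -0.0445203.
Running total after k=1: 344.574.
Order-2 term: −1/720 · (0.000334831 − 0.00224509) = 2.65313e-06.
Running total after k=2: 344.574.
Order-3 term: 1/30240 · (1.05646e-06 − 5.06039e-06) = -1.32405e-10.
Running total after k=3: 344.574.
Order-4 term: −1/1209600 · (2.15031e-09 − 9.25656e-09) = 5.87488e-15.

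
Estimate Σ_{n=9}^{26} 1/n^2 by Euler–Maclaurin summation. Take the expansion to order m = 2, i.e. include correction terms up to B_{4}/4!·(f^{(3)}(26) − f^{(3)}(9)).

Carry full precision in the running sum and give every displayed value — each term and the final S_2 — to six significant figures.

Integral: ∫_9^26 1/x^2 dx = 0.0726496.
Endpoint term: (f(9) + f(26))/2 = (0.0123457 + 0.00147929)/2 = 0.00691248.
So far: 0.0795621.
Order-1 term: 1/12 · (-0.000113792 − (-0.00274348)) = 0.000219141.
After k=1: 0.0797812.
Order-2 term: −1/720 · (-2.01997e-06 − (-0.000406442)) = -5.61697e-07.

S_2 ≈ 0.0797806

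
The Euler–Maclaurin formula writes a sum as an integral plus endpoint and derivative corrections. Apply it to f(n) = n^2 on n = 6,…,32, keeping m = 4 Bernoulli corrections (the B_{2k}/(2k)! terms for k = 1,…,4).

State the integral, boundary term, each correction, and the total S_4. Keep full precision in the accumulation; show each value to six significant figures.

S_4 ≈ 11385.0

The integral term ∫_6^32 x^2 dx = 10850.7.
Boundary: ½(f(6) + f(32)) = ½(36.0000 + 1024.00) = 530.000.
So far: 11380.7.
k=1: B_{2}/(2)! × [f^{(1)}(32) − f^{(1)}(6)] = 1/12 × (64.0000 − 12.0000) = 4.33333.
After k=1: 11385.0.
k=2: B_{4}/(4)! × [f^{(3)}(32) − f^{(3)}(6)] = −1/720 × (0.00000 − 0.00000) = 0.00000.
After k=2: 11385.0.
k=3: B_{6}/(6)! × [f^{(5)}(32) − f^{(5)}(6)] = 1/30240 × (0.00000 − 0.00000) = 0.00000.
After k=3: 11385.0.
k=4: B_{8}/(8)! × [f^{(7)}(32) − f^{(7)}(6)] = −1/1209600 × (0.00000 − 0.00000) = 0.00000.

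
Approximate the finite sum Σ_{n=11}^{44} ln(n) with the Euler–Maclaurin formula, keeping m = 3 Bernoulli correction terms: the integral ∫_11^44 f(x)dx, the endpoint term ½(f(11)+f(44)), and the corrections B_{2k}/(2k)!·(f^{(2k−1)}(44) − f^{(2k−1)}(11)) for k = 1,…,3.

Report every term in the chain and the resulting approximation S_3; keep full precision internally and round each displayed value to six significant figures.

∫_11^44 ln(x) dx evaluates to 107.127.
Endpoint term: (f(11) + f(44))/2 = (2.39790 + 3.78419)/2 = 3.09104.
Running total after boundary: 110.219.
Order-1 term: 1/12 · (0.0227273 − 0.0909091) = -0.00568182.
After k=1: 110.213.
Order-2 term: −1/720 · (2.34786e-05 − 0.00150263) = 2.05438e-06.
After k=2: 110.213.
Order-3 term: 1/30240 · (1.45528e-07 − 0.000149021) = -4.92313e-09.

S_3 ≈ 110.213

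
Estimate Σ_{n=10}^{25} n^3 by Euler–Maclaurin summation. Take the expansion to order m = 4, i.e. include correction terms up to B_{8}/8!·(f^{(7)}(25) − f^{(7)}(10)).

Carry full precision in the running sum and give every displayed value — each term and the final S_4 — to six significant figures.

The integral term ∫_10^25 x^3 dx = 95156.2.
½[f(10) + f(25)] = ½[1000.00 + 15625.0] = 8312.50.
Running total after boundary: 103469.
k=1: B_{2}/(2)! × [f^{(1)}(25) − f^{(1)}(10)] = 1/12 × (1875.00 − 300.000) = 131.250.
After k=1: 103600.
k=2: B_{4}/(4)! × [f^{(3)}(25) − f^{(3)}(10)] = −1/720 × (6.00000 − 6.00000) = 0.00000.
After k=2: 103600.
k=3: B_{6}/(6)! × [f^{(5)}(25) − f^{(5)}(10)] = 1/30240 × (0.00000 − 0.00000) = 0.00000.
After k=3: 103600.
k=4: B_{8}/(8)! × [f^{(7)}(25) − f^{(7)}(10)] = −1/1209600 × (0.00000 − 0.00000) = 0.00000.

S_4 ≈ 103600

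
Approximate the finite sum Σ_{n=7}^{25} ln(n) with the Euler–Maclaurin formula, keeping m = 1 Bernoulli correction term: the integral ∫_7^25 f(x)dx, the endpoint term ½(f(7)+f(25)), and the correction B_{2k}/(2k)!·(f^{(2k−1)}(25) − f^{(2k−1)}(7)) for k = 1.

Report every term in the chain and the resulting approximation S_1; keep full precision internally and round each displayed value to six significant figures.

S_1 ≈ 51.4243

∫_7^25 ln(x) dx evaluates to 48.8505.
Boundary: ½(f(7) + f(25)) = ½(1.94591 + 3.21888) = 2.58239.
So far: 51.4329.
Order-1 term: 1/12 · (0.0400000 − 0.142857) = -0.00857143.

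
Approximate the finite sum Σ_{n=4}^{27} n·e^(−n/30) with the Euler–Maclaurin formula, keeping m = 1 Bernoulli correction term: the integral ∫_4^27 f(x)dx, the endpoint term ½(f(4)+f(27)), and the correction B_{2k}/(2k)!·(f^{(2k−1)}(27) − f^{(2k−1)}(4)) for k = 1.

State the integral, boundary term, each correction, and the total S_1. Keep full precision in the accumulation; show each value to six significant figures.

S_1 ≈ 204.622

The integral term ∫_4^27 x·e^(−x/30) dx = 197.443.
Endpoint term: (f(4) + f(27))/2 = (3.50069 + 10.9774)/2 = 7.23904.
Running total after boundary: 204.682.
Order-1 term: 1/12 · (0.0406570 − 0.758484) = -0.0598189.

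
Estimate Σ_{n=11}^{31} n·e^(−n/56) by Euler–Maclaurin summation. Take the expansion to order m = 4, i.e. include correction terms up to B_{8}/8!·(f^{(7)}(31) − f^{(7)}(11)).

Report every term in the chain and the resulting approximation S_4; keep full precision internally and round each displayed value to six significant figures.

S_4 ≈ 295.386

Integral: ∫_11^31 x·e^(−x/56) dx = 281.990.
Endpoint term: (f(11) + f(31))/2 = (9.03826 + 17.8217)/2 = 13.4300.
Running total after boundary: 295.420.
k=1: B_{2}/(2)! × [f^{(1)}(31) − f^{(1)}(11)] = 1/12 × (0.256649 − 0.660263) = -0.0336345.
After k=1: 295.386.
k=2: B_{4}/(4)! × [f^{(3)}(31) − f^{(3)}(11)] = −1/720 × (0.000448480 − 0.000734561) = 3.97334e-07.
After k=2: 295.386.
k=3: B_{6}/(6)! × [f^{(5)}(31) − f^{(5)}(11)] = 1/30240 × (2.59924e-07 − 4.01332e-07) = -4.67621e-12.
After k=3: 295.386.
k=4: B_{8}/(8)! × [f^{(7)}(31) − f^{(7)}(11)] = −1/1209600 × (1.20165e-10 − 1.81260e-10) = 5.05081e-17.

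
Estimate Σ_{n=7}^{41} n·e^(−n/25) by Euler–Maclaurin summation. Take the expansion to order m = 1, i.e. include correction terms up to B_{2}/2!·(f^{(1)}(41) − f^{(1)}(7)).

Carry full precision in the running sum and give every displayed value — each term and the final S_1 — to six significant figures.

∫_7^41 x·e^(−x/25) dx evaluates to 284.560.
Endpoint term: (f(7) + f(41))/2 = (5.29049 + 7.95318)/2 = 6.62183.
So far: 291.182.
Order-1 term: 1/12 · (-0.124147 − 0.544164) = -0.0556926.

S_1 ≈ 291.126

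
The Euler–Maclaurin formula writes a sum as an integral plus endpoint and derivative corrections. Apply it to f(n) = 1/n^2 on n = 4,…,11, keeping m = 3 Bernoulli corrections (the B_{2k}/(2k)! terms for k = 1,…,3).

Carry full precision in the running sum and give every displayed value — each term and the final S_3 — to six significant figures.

S_3 ≈ 0.196921

Integral: ∫_4^11 1/x^2 dx = 0.159091.
½[f(4) + f(11)] = ½[0.0625000 + 0.00826446] = 0.0353822.
So far: 0.194473.
Order-1 term: 1/12 · (-0.00150263 − (-0.0312500)) = 0.00247895.
After k=1: 0.196952.
Order-2 term: −1/720 · (-0.000149021 − (-0.0234375)) = -3.23451e-05.
After k=2: 0.196920.
Order-3 term: 1/30240 · (-3.69474e-05 − (-0.0439453)) = 1.45200e-06.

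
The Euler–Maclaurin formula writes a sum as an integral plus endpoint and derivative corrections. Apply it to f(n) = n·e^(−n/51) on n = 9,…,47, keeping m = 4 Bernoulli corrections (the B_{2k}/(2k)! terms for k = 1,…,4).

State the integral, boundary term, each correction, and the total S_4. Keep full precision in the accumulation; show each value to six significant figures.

S_4 ≈ 589.355

The integral term ∫_9^47 x·e^(−x/51) dx = 576.287.
Boundary: ½(f(9) + f(47)) = ½(7.54401 + 18.7010) = 13.1225.
So far: 589.410.
k=1: B_{2}/(2)! × [f^{(1)}(47) − f^{(1)}(9)] = 1/12 × (0.0312074 − 0.690302) = -0.0549245.
Partial sum through k=1: 589.355.
k=2: B_{4}/(4)! × [f^{(3)}(47) − f^{(3)}(9)] = −1/720 × (0.000317953 − 0.000909938) = 8.22201e-07.
Partial sum through k=2: 589.355.
k=3: B_{6}/(6)! × [f^{(5)}(47) − f^{(5)}(9)] = 1/30240 × (2.39872e-07 − 5.97646e-07) = -1.18311e-11.
Partial sum through k=3: 589.355.
k=4: B_{8}/(8)! × [f^{(7)}(47) − f^{(7)}(9)] = −1/1209600 × (1.37448e-10 − 3.25048e-10) = 1.55093e-16.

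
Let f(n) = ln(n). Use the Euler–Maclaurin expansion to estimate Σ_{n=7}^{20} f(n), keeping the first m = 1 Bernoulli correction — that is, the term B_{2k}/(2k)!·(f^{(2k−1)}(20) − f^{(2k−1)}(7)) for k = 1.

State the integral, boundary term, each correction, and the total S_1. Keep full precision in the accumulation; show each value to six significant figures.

S_1 ≈ 35.7564

The integral term ∫_7^20 ln(x) dx = 33.2933.
Endpoint term: (f(7) + f(20))/2 = (1.94591 + 2.99573)/2 = 2.47082.
Integral + boundary = 35.7641.
k=1: B_{2}/(2)! × [f^{(1)}(20) − f^{(1)}(7)] = 1/12 × (0.0500000 − 0.142857) = -0.00773810.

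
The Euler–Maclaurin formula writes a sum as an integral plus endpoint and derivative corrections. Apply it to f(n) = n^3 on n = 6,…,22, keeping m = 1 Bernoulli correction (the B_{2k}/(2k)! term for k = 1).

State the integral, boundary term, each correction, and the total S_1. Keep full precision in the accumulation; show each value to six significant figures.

Integral: ∫_6^22 x^3 dx = 58240.0.
½[f(6) + f(22)] = ½[216.000 + 10648.0] = 5432.00.
Running total after boundary: 63672.0.
k=1: B_{2}/(2)! × [f^{(1)}(22) − f^{(1)}(6)] = 1/12 × (1452.00 − 108.000) = 112.000.

S_1 ≈ 63784.0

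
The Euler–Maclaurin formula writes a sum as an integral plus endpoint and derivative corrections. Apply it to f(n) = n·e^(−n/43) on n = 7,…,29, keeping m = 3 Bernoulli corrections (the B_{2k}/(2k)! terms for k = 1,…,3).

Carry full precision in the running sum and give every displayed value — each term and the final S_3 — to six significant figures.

S_3 ≈ 260.054

∫_7^29 x·e^(−x/43) dx evaluates to 249.738.
Boundary: ½(f(7) + f(29)) = ½(5.94838 + 14.7741) = 10.3613.
So far: 260.100.
k=1: B_{2}/(2)! × [f^{(1)}(29) − f^{(1)}(7)] = 1/12 × (0.165868 − 0.711435) = -0.0454639.
Running total after k=1: 260.054.
k=2: B_{4}/(4)! × [f^{(3)}(29) − f^{(3)}(7)] = −1/720 × (0.000640764 − 0.00130393) = 9.21068e-07.
Running total after k=2: 260.054.
k=3: B_{6}/(6)! × [f^{(5)}(29) − f^{(5)}(7)] = 1/30240 × (6.44576e-07 − 1.20233e-06) = -1.84441e-11.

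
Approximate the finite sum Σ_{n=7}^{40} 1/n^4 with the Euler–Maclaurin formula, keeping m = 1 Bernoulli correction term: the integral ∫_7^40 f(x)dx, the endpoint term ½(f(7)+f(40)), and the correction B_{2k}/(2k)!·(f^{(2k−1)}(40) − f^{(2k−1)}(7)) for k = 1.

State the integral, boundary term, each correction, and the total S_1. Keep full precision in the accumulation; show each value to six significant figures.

The integral term ∫_7^40 1/x^4 dx = 0.000966609.
½[f(7) + f(40)] = ½[0.000416493 + 3.90625e-07] = 0.000208442.
Running total after boundary: 0.00117505.
k=1: B_{2}/(2)! × [f^{(1)}(40) − f^{(1)}(7)] = 1/12 × (-3.90625e-08 − (-0.000237996)) = 1.98298e-05.

S_1 ≈ 0.00119488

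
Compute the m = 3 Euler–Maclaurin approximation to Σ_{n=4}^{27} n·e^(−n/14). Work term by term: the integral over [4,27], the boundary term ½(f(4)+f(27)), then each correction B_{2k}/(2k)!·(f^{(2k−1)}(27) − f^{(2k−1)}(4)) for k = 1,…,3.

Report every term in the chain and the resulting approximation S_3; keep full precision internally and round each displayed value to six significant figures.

S_3 ≈ 109.347

The integral term ∫_4^27 x·e^(−x/14) dx = 105.938.
½[f(4) + f(27)] = ½[3.00591 + 3.92460] = 3.46526.
Running total after boundary: 109.403.
k=1: B_{2}/(2)! × [f^{(1)}(27) − f^{(1)}(4)] = 1/12 × (-0.134973 − 0.536769) = -0.0559786.
After k=1: 109.347.
k=2: B_{4}/(4)! × [f^{(3)}(27) − f^{(3)}(4)] = −1/720 × (0.000794583 − 0.0104068) = 1.33502e-05.
After k=2: 109.347.
k=3: B_{6}/(6)! × [f^{(5)}(27) − f^{(5)}(4)] = 1/30240 × (1.16215e-05 − 9.22188e-05) = -2.66526e-09.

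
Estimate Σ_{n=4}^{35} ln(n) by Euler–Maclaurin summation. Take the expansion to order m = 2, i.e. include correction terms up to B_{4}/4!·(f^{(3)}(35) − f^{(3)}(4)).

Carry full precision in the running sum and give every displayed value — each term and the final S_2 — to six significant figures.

The integral term ∫_4^35 ln(x) dx = 87.8920.
Endpoint term: (f(4) + f(35))/2 = (1.38629 + 3.55535)/2 = 2.47082.
Running total after boundary: 90.3628.
Correction k=1: B_{2}/2! · (f^{(1)}(35) − f^{(1)}(4)) = 1/12 · (0.0285714 − 0.250000) = -0.0184524.
Running total after k=1: 90.3444.
Correction k=2: B_{4}/4! · (f^{(3)}(35) − f^{(3)}(4)) = −1/720 · (4.66472e-05 − 0.0312500) = 4.33380e-05.

S_2 ≈ 90.3444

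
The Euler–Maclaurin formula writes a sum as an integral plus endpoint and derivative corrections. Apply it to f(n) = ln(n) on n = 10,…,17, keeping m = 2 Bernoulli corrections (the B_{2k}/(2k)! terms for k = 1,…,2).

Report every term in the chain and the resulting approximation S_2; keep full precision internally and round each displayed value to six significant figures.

The integral term ∫_10^17 ln(x) dx = 18.1388.
Boundary: ½(f(10) + f(17)) = ½(2.30259 + 2.83321) = 2.56790.
Integral + boundary = 20.7067.
Order-1 term: 1/12 · (0.0588235 − 0.100000) = -0.00343137.
Running total after k=1: 20.7032.
Order-2 term: −1/720 · (0.000407083 − 0.00200000) = 2.21238e-06.

S_2 ≈ 20.7032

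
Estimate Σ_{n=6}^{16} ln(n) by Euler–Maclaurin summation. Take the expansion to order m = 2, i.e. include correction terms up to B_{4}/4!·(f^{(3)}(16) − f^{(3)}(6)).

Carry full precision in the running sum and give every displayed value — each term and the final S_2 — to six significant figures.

Integral: ∫_6^16 ln(x) dx = 23.6109.
Endpoint term: (f(6) + f(16))/2 = (1.79176 + 2.77259)/2 = 2.28217.
Integral + boundary = 25.8930.
Order-1 term: 1/12 · (0.0625000 − 0.166667) = -0.00868056.
After k=1: 25.8844.
Order-2 term: −1/720 · (0.000488281 − 0.00925926) = 1.21819e-05.

S_2 ≈ 25.8844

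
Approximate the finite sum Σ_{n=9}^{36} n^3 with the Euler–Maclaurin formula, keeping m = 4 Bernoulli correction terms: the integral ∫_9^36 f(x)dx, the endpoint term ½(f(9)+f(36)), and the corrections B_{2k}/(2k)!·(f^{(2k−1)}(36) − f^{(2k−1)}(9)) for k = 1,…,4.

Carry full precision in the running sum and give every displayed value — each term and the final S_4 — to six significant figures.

The integral term ∫_9^36 x^3 dx = 418264.
Boundary: ½(f(9) + f(36)) = ½(729.000 + 46656.0) = 23692.5.
So far: 441956.
k=1: B_{2}/(2)! × [f^{(1)}(36) − f^{(1)}(9)] = 1/12 × (3888.00 − 243.000) = 303.750.
Running total after k=1: 442260.
k=2: B_{4}/(4)! × [f^{(3)}(36) − f^{(3)}(9)] = −1/720 × (6.00000 − 6.00000) = 0.00000.
Running total after k=2: 442260.
k=3: B_{6}/(6)! × [f^{(5)}(36) − f^{(5)}(9)] = 1/30240 × (0.00000 − 0.00000) = 0.00000.
Running total after k=3: 442260.
k=4: B_{8}/(8)! × [f^{(7)}(36) − f^{(7)}(9)] = −1/1209600 × (0.00000 − 0.00000) = 0.00000.

S_4 ≈ 442260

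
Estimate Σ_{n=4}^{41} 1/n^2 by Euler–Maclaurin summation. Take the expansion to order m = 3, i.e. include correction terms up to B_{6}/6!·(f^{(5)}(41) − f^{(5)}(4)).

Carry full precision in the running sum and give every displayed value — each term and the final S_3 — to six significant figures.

S_3 ≈ 0.259728

∫_4^41 1/x^2 dx evaluates to 0.225610.
Endpoint term: (f(4) + f(41))/2 = (0.0625000 + 0.000594884)/2 = 0.0315474.
Running total after boundary: 0.257157.
k=1: B_{2}/(2)! × [f^{(1)}(41) − f^{(1)}(4)] = 1/12 × (-2.90187e-05 − (-0.0312500)) = 0.00260175.
Running total after k=1: 0.259759.
k=2: B_{4}/(4)! × [f^{(3)}(41) − f^{(3)}(4)] = −1/720 × (-2.07153e-07 − (-0.0234375)) = -3.25518e-05.
Running total after k=2: 0.259726.
k=3: B_{6}/(6)! × [f^{(5)}(41) − f^{(5)}(4)] = 1/30240 × (-3.69697e-09 − (-0.0439453)) = 1.45322e-06.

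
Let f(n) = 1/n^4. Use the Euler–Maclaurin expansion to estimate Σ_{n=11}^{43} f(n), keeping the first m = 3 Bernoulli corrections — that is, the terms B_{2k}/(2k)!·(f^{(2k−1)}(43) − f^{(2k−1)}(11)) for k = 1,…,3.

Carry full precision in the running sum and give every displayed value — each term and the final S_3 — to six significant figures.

S_3 ≈ 0.000282602

Integral: ∫_11^43 1/x^4 dx = 0.000246246.
Endpoint term: (f(11) + f(43))/2 = (6.83013e-05 + 2.92500e-07)/2 = 3.42969e-05.
Integral + boundary = 0.000280543.
Correction k=1: B_{2}/2! · (f^{(1)}(43) − f^{(1)}(11)) = 1/12 · (-2.72093e-08 − (-2.48369e-05)) = 2.06747e-06.
After k=1: 0.000282610.
Correction k=2: B_{4}/4! · (f^{(3)}(43) − f^{(3)}(11)) = −1/720 · (-4.41471e-10 − (-6.15790e-06)) = -8.55202e-09.
After k=2: 0.000282602.
Correction k=3: B_{6}/6! · (f^{(5)}(43) − f^{(5)}(11)) = 1/30240 · (-1.33707e-11 − (-2.84994e-06)) = 9.42435e-11.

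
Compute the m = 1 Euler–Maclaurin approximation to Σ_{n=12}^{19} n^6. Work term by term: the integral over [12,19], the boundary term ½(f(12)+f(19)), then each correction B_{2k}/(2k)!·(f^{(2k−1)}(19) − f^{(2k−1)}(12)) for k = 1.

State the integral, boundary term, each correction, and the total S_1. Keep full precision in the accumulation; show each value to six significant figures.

S_1 ≈ 1.48707e+08

Integral: ∫_12^19 x^6 dx = 1.22577e+08.
½[f(12) + f(19)] = ½[2.98598e+06 + 4.70459e+07] = 2.50159e+07.
So far: 1.47593e+08.
Correction k=1: B_{2}/2! · (f^{(1)}(19) − f^{(1)}(12)) = 1/12 · (1.48566e+07 − 1.49299e+06) = 1.11363e+06.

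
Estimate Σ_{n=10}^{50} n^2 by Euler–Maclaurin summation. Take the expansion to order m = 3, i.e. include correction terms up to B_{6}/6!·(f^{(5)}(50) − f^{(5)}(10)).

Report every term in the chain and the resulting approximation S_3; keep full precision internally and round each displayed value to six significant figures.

S_3 ≈ 42640.0

The integral term ∫_10^50 x^2 dx = 41333.3.
Endpoint term: (f(10) + f(50))/2 = (100.000 + 2500.00)/2 = 1300.00.
Integral + boundary = 42633.3.
Order-1 term: 1/12 · (100.000 − 20.0000) = 6.66667.
After k=1: 42640.0.
Order-2 term: −1/720 · (0.00000 − 0.00000) = 0.00000.
After k=2: 42640.0.
Order-3 term: 1/30240 · (0.00000 − 0.00000) = 0.00000.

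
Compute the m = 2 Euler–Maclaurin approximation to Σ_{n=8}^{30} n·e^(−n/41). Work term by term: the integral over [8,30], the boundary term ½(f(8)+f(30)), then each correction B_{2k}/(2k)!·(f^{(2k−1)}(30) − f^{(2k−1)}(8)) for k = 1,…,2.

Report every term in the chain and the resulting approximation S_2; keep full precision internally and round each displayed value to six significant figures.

S_2 ≈ 262.892

The integral term ∫_8^30 x·e^(−x/41) dx = 252.429.
½[f(8) + f(30)] = ½[6.58187 + 14.4326] = 10.5072.
Integral + boundary = 262.936.
Order-1 term: 1/12 · (0.129072 − 0.662201) = -0.0444274.
Running total after k=1: 262.892.
Order-2 term: −1/720 · (0.000649165 − 0.00137280) = 1.00504e-06.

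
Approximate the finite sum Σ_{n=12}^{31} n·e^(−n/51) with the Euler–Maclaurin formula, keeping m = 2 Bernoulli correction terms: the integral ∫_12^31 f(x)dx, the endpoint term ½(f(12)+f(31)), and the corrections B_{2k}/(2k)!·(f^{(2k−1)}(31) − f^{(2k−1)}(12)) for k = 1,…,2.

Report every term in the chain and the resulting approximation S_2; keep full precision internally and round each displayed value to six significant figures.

S_2 ≈ 275.307

Integral: ∫_12^31 x·e^(−x/51) dx = 262.158.
½[f(12) + f(31)] = ½[9.48406 + 16.8802] = 13.1822.
Integral + boundary = 275.340.
Order-1 term: 1/12 · (0.213539 − 0.604376) = -0.0325698.
After k=1: 275.307.
Order-2 term: −1/720 · (0.000500802 − 0.000840082) = 4.71222e-07.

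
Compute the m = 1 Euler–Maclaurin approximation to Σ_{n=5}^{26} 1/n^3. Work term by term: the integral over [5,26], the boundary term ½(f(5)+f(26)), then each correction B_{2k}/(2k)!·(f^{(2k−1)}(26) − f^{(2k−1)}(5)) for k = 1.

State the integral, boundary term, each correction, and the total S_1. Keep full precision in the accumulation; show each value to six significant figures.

The integral term ∫_5^26 1/x^3 dx = 0.0192604.
Boundary: ½(f(5) + f(26)) = ½(0.00800000 + 5.68958e-05) = 0.00402845.
Running total after boundary: 0.0232888.
k=1: B_{2}/(2)! × [f^{(1)}(26) − f^{(1)}(5)] = 1/12 × (-6.56490e-06 − (-0.00480000)) = 0.000399453.

S_1 ≈ 0.0236883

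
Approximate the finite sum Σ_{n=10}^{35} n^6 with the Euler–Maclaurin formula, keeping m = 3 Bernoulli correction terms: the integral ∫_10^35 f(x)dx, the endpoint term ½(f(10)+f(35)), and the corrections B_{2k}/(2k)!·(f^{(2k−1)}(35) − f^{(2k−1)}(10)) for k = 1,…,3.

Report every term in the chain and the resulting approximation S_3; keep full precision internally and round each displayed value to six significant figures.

∫_10^35 x^6 dx evaluates to 9.18990e+09.
Boundary: ½(f(10) + f(35)) = ½(1.00000e+06 + 1.83827e+09) = 9.19633e+08.
Integral + boundary = 1.01095e+10.
Correction k=1: B_{2}/2! · (f^{(1)}(35) − f^{(1)}(10)) = 1/12 · (3.15131e+08 − 600000) = 2.62109e+07.
Partial sum through k=1: 1.01357e+10.
Correction k=2: B_{4}/4! · (f^{(3)}(35) − f^{(3)}(10)) = −1/720 · (5.14500e+06 − 120000) = -6979.17.
Partial sum through k=2: 1.01357e+10.
Correction k=3: B_{6}/6! · (f^{(5)}(35) − f^{(5)}(10)) = 1/30240 · (25200.0 − 7200.00) = 0.595238.

S_3 ≈ 1.01357e+10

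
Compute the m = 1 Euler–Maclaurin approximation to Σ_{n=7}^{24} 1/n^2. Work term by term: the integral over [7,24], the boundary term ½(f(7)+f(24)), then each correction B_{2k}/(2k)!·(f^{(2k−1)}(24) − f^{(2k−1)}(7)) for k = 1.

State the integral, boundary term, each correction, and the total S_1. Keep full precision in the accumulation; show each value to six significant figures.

S_1 ≈ 0.112736

The integral term ∫_7^24 1/x^2 dx = 0.101190.
½[f(7) + f(24)] = ½[0.0204082 + 0.00173611] = 0.0110721.
Integral + boundary = 0.112263.
Correction k=1: B_{2}/2! · (f^{(1)}(24) − f^{(1)}(7)) = 1/12 · (-0.000144676 − (-0.00583090)) = 0.000473852.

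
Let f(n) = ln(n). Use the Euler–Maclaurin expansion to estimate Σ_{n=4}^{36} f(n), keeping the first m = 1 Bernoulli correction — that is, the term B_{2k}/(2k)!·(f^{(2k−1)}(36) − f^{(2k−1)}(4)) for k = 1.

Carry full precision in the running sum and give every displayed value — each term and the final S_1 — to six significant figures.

∫_4^36 ln(x) dx evaluates to 91.4615.
Endpoint term: (f(4) + f(36))/2 = (1.38629 + 3.58352)/2 = 2.48491.
So far: 93.9464.
Order-1 term: 1/12 · (0.0277778 − 0.250000) = -0.0185185.

S_1 ≈ 93.9279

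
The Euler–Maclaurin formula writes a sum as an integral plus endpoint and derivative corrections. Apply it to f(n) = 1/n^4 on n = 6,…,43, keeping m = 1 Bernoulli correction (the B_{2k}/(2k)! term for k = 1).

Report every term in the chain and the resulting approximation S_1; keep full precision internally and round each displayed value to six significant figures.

∫_6^43 1/x^4 dx evaluates to 0.00153902.
Boundary: ½(f(6) + f(43)) = ½(0.000771605 + 2.92500e-07) = 0.000385949.
So far: 0.00192497.
Correction k=1: B_{2}/2! · (f^{(1)}(43) − f^{(1)}(6)) = 1/12 · (-2.72093e-08 − (-0.000514403)) = 4.28647e-05.

S_1 ≈ 0.00196783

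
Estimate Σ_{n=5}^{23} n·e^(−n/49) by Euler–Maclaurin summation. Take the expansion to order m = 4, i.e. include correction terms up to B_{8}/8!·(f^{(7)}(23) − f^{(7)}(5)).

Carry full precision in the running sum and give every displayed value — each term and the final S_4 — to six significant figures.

Integral: ∫_5^23 x·e^(−x/49) dx = 182.960.
Boundary: ½(f(5) + f(23)) = ½(4.51496 + 14.3839) = 9.44941.
Running total after boundary: 192.410.
k=1: B_{2}/(2)! × [f^{(1)}(23) − f^{(1)}(5)] = 1/12 × (0.331837 − 0.810851) = -0.0399178.
After k=1: 192.370.
k=2: B_{4}/(4)! × [f^{(3)}(23) − f^{(3)}(5)] = −1/720 × (0.000659145 − 0.00108989) = 5.98263e-07.
After k=2: 192.370.
k=3: B_{6}/(6)! × [f^{(5)}(23) − f^{(5)}(5)] = 1/30240 × (4.91496e-07 − 7.67211e-07) = -9.11757e-12.
After k=3: 192.370.
k=4: B_{8}/(8)! × [f^{(7)}(23) − f^{(7)}(5)] = −1/1209600 × (2.95070e-10 − 4.50016e-10) = 1.28097e-16.

S_4 ≈ 192.370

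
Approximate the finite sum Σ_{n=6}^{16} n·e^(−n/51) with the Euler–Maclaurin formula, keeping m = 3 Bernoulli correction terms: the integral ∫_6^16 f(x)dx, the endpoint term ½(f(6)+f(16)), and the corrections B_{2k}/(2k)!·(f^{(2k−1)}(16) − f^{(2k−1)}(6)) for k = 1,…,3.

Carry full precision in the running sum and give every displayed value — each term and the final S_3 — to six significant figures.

The integral term ∫_6^16 x·e^(−x/51) dx = 87.4825.
Boundary: ½(f(6) + f(16)) = ½(5.33406 + 11.6915) = 8.51279.
So far: 95.9953.
Order-1 term: 1/12 · (0.501474 − 0.784420) = -0.0235788.
Running total after k=1: 95.9718.
Order-2 term: −1/720 · (0.000754676 − 0.000985175) = 3.20137e-07.
Running total after k=2: 95.9718.
Order-3 term: 1/30240 · (5.06172e-07 − 6.41586e-07) = -4.47800e-12.

S_3 ≈ 95.9718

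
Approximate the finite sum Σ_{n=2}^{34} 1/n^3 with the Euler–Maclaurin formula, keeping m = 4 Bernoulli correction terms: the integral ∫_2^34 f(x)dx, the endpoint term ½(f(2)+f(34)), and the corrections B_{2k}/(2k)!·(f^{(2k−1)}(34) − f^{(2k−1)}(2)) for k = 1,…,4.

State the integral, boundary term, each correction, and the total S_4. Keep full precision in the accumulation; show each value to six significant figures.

S_4 ≈ 0.201582

∫_2^34 1/x^3 dx evaluates to 0.124567.
½[f(2) + f(34)] = ½[0.125000 + 2.54427e-05] = 0.0625127.
So far: 0.187080.
k=1: B_{2}/(2)! × [f^{(1)}(34) − f^{(1)}(2)] = 1/12 × (-2.24494e-06 − (-0.187500)) = 0.0156248.
After k=1: 0.202705.
k=2: B_{4}/(4)! × [f^{(3)}(34) − f^{(3)}(2)] = −1/720 × (-3.88399e-08 − (-0.937500)) = -0.00130208.
After k=2: 0.201403.
k=3: B_{6}/(6)! × [f^{(5)}(34) − f^{(5)}(2)] = 1/30240 × (-1.41114e-09 − (-9.84375)) = 0.000325521.
After k=3: 0.201728.
k=4: B_{8}/(8)! × [f^{(7)}(34) − f^{(7)}(2)] = −1/1209600 × (-8.78909e-11 − (-177.188)) = -0.000146484.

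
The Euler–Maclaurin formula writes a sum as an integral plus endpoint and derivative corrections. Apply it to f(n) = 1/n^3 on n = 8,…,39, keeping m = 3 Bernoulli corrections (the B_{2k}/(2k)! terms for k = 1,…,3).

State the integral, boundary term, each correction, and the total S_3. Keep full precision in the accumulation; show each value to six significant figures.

S_3 ≈ 0.00852937

∫_8^39 1/x^3 dx evaluates to 0.00748377.
Boundary: ½(f(8) + f(39)) = ½(0.00195312 + 1.68580e-05) = 0.000984992.
Integral + boundary = 0.00846876.
Order-1 term: 1/12 · (-1.29677e-06 − (-0.000732422)) = 6.09271e-05.
Partial sum through k=1: 0.00852969.
Order-2 term: −1/720 · (-1.70515e-08 − (-0.000228882)) = -3.17868e-07.
Partial sum through k=2: 0.00852937.
Order-3 term: 1/30240 · (-4.70851e-10 − (-0.000150204)) = 4.96704e-09.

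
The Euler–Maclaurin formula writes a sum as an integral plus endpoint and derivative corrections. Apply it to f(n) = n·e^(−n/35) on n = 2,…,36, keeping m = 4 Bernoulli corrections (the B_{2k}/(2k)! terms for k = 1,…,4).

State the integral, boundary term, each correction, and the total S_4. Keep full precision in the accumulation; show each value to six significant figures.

Integral: ∫_2^36 x·e^(−x/35) dx = 334.644.
Boundary: ½(f(2) + f(36)) = ½(1.88892 + 12.8706) = 7.37977.
Running total after boundary: 342.024.
Correction k=1: B_{2}/2! · (f^{(1)}(36) − f^{(1)}(2)) = 1/12 · (-0.0102148 − 0.890490) = -0.0750587.
After k=1: 341.949.
Correction k=2: B_{4}/4! · (f^{(3)}(36) − f^{(3)}(2)) = −1/720 · (0.000575363 − 0.00226890) = 2.35214e-06.
After k=2: 341.949.
Correction k=3: B_{6}/6! · (f^{(5)}(36) − f^{(5)}(2)) = 1/30240 · (9.46175e-07 − 3.11092e-06) = -7.15855e-11.
After k=3: 341.949.
Correction k=4: B_{8}/8! · (f^{(7)}(36) − f^{(7)}(2)) = −1/1209600 · (1.16136e-09 − 3.56708e-09) = 1.98886e-15.

S_4 ≈ 341.949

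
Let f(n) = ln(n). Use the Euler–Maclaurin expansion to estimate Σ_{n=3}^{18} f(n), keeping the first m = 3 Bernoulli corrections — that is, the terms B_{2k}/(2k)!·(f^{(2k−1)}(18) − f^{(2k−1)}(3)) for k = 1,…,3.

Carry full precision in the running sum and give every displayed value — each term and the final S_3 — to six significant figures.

∫_3^18 ln(x) dx evaluates to 33.7309.
Boundary: ½(f(3) + f(18)) = ½(1.09861 + 2.89037) = 1.99449.
So far: 35.7253.
Order-1 term: 1/12 · (0.0555556 − 0.333333) = -0.0231481.
After k=1: 35.7022.
Order-2 term: −1/720 · (0.000342936 − 0.0740741) = 0.000102404.
After k=2: 35.7023.
Order-3 term: 1/30240 · (1.27013e-05 − 0.0987654) = -3.26563e-06.

S_3 ≈ 35.7023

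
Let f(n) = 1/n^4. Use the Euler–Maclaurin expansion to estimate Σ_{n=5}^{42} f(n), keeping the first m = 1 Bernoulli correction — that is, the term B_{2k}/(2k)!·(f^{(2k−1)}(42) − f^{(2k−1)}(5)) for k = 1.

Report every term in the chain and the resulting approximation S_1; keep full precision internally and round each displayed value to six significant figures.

S_1 ≈ 0.00356899

∫_5^42 1/x^4 dx evaluates to 0.00266217.
Endpoint term: (f(5) + f(42))/2 = (0.00160000 + 3.21368e-07)/2 = 0.000800161.
So far: 0.00346233.
Correction k=1: B_{2}/2! · (f^{(1)}(42) − f^{(1)}(5)) = 1/12 · (-3.06065e-08 − (-0.00128000)) = 0.000106664.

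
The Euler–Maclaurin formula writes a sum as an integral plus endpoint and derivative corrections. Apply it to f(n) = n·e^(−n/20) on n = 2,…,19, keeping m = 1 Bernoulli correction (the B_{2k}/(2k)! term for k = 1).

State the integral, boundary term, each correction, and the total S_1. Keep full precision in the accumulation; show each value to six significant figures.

∫_2^19 x·e^(−x/20) dx evaluates to 96.4705.
½[f(2) + f(19)] = ½[1.80967 + 7.34808] = 4.57888.
Integral + boundary = 101.049.
k=1: B_{2}/(2)! × [f^{(1)}(19) − f^{(1)}(2)] = 1/12 × (0.0193371 − 0.814354) = -0.0662514.

S_1 ≈ 100.983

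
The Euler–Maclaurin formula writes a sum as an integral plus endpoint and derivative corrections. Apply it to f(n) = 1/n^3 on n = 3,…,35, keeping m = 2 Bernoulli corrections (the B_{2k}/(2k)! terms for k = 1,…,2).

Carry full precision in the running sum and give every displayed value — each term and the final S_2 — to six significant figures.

∫_3^35 1/x^3 dx evaluates to 0.0551474.
½[f(3) + f(35)] = ½[0.0370370 + 2.33236e-05] = 0.0185302.
Integral + boundary = 0.0736776.
Order-1 term: 1/12 · (-1.99917e-06 − (-0.0370370)) = 0.00308625.
After k=1: 0.0767638.
Order-2 term: −1/720 · (-3.26395e-08 − (-0.0823045)) = -0.000114312.

S_2 ≈ 0.0766495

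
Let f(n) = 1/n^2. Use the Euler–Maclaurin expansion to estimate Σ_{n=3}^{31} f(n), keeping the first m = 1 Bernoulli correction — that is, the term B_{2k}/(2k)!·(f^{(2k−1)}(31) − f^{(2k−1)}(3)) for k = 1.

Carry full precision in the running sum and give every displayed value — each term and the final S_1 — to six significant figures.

S_1 ≈ 0.363318

The integral term ∫_3^31 1/x^2 dx = 0.301075.
Endpoint term: (f(3) + f(31))/2 = (0.111111 + 0.00104058)/2 = 0.0560758.
Integral + boundary = 0.357151.
Correction k=1: B_{2}/2! · (f^{(1)}(31) − f^{(1)}(3)) = 1/12 · (-6.71344e-05 − (-0.0740741)) = 0.00616724.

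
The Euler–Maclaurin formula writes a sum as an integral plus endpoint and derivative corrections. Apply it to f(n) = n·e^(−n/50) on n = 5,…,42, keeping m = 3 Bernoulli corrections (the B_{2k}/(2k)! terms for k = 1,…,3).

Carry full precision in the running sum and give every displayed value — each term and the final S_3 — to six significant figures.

∫_5^42 x·e^(−x/50) dx evaluates to 502.434.
½[f(5) + f(42)] = ½[4.52419 + 18.1318] = 11.3280.
Running total after boundary: 513.763.
Order-1 term: 1/12 · (0.0690737 − 0.814354) = -0.0621067.
Running total after k=1: 513.700.
Order-2 term: −1/720 · (0.000372998 − 0.00104961) = 9.39741e-07.
Running total after k=2: 513.700.
Order-3 term: 1/30240 · (2.87347e-07 − 7.09393e-07) = -1.39565e-11.

S_3 ≈ 513.700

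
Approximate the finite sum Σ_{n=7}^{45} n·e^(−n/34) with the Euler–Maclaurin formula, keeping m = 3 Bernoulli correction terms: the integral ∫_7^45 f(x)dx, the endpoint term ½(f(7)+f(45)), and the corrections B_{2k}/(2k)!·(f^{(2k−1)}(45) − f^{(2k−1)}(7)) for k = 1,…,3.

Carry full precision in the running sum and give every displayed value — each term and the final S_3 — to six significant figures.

Integral: ∫_7^45 x·e^(−x/34) dx = 419.619.
Endpoint term: (f(7) + f(45))/2 = (5.69750 + 11.9787)/2 = 8.83812.
So far: 428.457.
Order-1 term: 1/12 · (-0.0861216 − 0.646355) = -0.0610397.
Running total after k=1: 428.396.
Order-2 term: −1/720 · (0.000386044 − 0.00196731) = 2.19621e-06.
Running total after k=2: 428.396.
Order-3 term: 1/30240 · (7.32342e-07 − 2.91998e-06) = -7.23424e-11.

S_3 ≈ 428.396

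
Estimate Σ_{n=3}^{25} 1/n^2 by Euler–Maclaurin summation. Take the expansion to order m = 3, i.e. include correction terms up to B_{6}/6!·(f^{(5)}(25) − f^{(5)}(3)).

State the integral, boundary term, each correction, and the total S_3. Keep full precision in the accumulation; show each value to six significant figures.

S_3 ≈ 0.355725

∫_3^25 1/x^2 dx evaluates to 0.293333.
Boundary: ½(f(3) + f(25)) = ½(0.111111 + 0.00160000) = 0.0563556.
Integral + boundary = 0.349689.
Correction k=1: B_{2}/2! · (f^{(1)}(25) − f^{(1)}(3)) = 1/12 · (-0.000128000 − (-0.0740741)) = 0.00616217.
After k=1: 0.355851.
Correction k=2: B_{4}/4! · (f^{(3)}(25) − f^{(3)}(3)) = −1/720 · (-2.45760e-06 − (-0.0987654)) = -0.000137171.
After k=2: 0.355714.
Correction k=3: B_{6}/6! · (f^{(5)}(25) − f^{(5)}(3)) = 1/30240 · (-1.17965e-07 − (-0.329218)) = 1.08868e-05.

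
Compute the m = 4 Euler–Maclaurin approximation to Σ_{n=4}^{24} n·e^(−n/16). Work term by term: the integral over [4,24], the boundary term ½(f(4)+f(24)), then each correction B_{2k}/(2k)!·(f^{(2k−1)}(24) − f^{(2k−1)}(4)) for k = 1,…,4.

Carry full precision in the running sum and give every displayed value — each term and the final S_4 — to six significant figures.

∫_4^24 x·e^(−x/16) dx evaluates to 106.413.
½[f(4) + f(24)] = ½[3.11520 + 5.35512] = 4.23516.
Integral + boundary = 110.648.
k=1: B_{2}/(2)! × [f^{(1)}(24) − f^{(1)}(4)] = 1/12 × (-0.111565 − 0.584101) = -0.0579721.
After k=1: 110.590.
k=2: B_{4}/(4)! × [f^{(3)}(24) − f^{(3)}(4)] = −1/720 × (0.00130740 − 0.00836602) = 9.80364e-06.
After k=2: 110.590.
k=3: B_{6}/(6)! × [f^{(5)}(24) − f^{(5)}(4)] = 1/30240 × (1.19164e-05 − 5.64469e-05) = -1.47257e-09.
After k=3: 110.590.
k=4: B_{8}/(8)! × [f^{(7)}(24) − f^{(7)}(4)] = −1/1209600 × (7.31478e-08 − 3.13336e-07) = 1.98568e-13.

S_4 ≈ 110.590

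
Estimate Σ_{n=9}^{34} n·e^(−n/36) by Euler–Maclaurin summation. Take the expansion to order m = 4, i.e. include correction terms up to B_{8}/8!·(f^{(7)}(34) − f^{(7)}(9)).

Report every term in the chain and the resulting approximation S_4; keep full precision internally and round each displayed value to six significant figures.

S_4 ≈ 291.709

Integral: ∫_9^34 x·e^(−x/36) dx = 281.640.
Endpoint term: (f(9) + f(34))/2 = (7.00921 + 13.2224)/2 = 10.1158.
Running total after boundary: 291.756.
Correction k=1: B_{2}/2! · (f^{(1)}(34) − f^{(1)}(9)) = 1/12 · (0.0216053 − 0.584101) = -0.0468746.
Partial sum through k=1: 291.709.
Correction k=2: B_{4}/4! · (f^{(3)}(34) − f^{(3)}(9)) = −1/720 · (0.000616818 − 0.00165255) = 1.43851e-06.
Partial sum through k=2: 291.709.
Correction k=3: B_{6}/6! · (f^{(5)}(34) − f^{(5)}(9)) = 1/30240 · (9.39017e-07 − 2.20247e-06) = -4.17809e-11.
Partial sum through k=3: 291.709.
Correction k=4: B_{8}/8! · (f^{(7)}(34) − f^{(7)}(9)) = −1/1209600 · (1.08186e-09 − 2.41499e-09) = 1.10212e-15.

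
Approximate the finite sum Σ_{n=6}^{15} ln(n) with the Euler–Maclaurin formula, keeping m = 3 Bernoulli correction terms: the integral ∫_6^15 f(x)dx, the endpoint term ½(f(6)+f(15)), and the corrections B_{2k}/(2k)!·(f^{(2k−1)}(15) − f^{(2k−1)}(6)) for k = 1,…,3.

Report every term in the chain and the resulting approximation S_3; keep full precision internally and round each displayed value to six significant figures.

S_3 ≈ 23.1118

The integral term ∫_6^15 ln(x) dx = 20.8702.
Endpoint term: (f(6) + f(15))/2 = (1.79176 + 2.70805)/2 = 2.24990.
Integral + boundary = 23.1201.
Correction k=1: B_{2}/2! · (f^{(1)}(15) − f^{(1)}(6)) = 1/12 · (0.0666667 − 0.166667) = -0.00833333.
Running total after k=1: 23.1118.
Correction k=2: B_{4}/4! · (f^{(3)}(15) − f^{(3)}(6)) = −1/720 · (0.000592593 − 0.00925926) = 1.20370e-05.
Running total after k=2: 23.1118.
Correction k=3: B_{6}/6! · (f^{(5)}(15) − f^{(5)}(6)) = 1/30240 · (3.16049e-05 − 0.00308642) = -1.01019e-07.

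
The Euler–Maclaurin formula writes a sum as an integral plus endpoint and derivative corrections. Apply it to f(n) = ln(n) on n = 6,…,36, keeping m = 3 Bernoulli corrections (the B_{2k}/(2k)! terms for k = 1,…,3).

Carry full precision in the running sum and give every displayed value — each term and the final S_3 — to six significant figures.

∫_6^36 ln(x) dx evaluates to 88.2561.
Endpoint term: (f(6) + f(36))/2 = (1.79176 + 3.58352)/2 = 2.68764.
So far: 90.9438.
Order-1 term: 1/12 · (0.0277778 − 0.166667) = -0.0115741.
Running total after k=1: 90.9322.
Order-2 term: −1/720 · (4.28669e-05 − 0.00925926) = 1.28005e-05.
Running total after k=2: 90.9322.
Order-3 term: 1/30240 · (3.96916e-07 − 0.00308642) = -1.02051e-07.

S_3 ≈ 90.9322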